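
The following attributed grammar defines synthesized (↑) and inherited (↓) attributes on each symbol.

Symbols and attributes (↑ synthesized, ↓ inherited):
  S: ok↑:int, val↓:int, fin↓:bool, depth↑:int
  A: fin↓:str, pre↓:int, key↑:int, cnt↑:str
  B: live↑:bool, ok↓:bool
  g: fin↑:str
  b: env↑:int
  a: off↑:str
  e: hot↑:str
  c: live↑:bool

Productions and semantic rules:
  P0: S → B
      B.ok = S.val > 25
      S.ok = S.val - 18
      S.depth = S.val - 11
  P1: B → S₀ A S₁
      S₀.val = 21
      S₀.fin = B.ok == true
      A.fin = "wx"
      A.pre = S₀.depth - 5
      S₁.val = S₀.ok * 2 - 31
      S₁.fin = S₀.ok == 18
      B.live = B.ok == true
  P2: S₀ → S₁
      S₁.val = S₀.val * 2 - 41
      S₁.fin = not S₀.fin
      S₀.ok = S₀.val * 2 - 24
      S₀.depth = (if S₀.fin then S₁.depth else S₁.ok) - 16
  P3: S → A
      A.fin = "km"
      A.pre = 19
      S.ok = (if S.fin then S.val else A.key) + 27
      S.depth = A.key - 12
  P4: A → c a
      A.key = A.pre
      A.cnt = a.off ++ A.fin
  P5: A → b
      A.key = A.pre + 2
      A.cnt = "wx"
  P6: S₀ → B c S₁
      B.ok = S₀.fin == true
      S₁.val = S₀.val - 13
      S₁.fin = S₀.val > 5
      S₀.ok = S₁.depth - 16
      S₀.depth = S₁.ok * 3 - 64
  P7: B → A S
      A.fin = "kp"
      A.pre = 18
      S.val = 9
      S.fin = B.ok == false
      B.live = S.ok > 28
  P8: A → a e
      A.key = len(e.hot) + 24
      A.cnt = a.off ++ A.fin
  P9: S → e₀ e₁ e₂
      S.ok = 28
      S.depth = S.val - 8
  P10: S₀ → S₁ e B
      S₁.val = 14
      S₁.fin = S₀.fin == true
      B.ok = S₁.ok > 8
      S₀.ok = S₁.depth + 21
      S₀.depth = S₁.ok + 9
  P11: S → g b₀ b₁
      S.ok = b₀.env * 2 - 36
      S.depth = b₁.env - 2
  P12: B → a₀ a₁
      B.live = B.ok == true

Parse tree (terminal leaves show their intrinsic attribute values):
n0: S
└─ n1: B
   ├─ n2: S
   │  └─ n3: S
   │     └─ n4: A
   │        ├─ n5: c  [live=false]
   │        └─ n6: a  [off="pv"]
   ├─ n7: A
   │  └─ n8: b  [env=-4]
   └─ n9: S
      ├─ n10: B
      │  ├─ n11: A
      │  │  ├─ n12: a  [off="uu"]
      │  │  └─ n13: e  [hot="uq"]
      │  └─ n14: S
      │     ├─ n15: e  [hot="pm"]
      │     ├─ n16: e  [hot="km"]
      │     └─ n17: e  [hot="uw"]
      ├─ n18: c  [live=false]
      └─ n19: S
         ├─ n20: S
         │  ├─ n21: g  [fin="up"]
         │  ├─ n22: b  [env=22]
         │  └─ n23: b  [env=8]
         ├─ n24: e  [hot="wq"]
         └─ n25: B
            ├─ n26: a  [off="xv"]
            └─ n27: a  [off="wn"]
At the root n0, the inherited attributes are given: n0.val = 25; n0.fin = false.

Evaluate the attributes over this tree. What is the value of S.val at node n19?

-8

1. n0.val = 25  [given at root]
2. n0.fin = false  [given at root]
3. n1.ok = false  [S.val > 25]
4. n2.val = 21  [21]
5. n2.fin = false  [B.ok == true]
6. n3.val = 1  [S₀.val * 2 - 41]
7. n3.fin = true  [not S₀.fin]
8. n4.fin = "km"  ["km"]
9. n4.pre = 19  [19]
10. n5.live = false  [terminal]
11. n6.off = "pv"  [terminal]
12. n4.key = 19  [A.pre]
13. n4.cnt = "pvkm"  [a.off ++ A.fin]
14. n3.ok = 28  [(if S.fin then S.val else A.key) + 27]
15. n3.depth = 7  [A.key - 12]
16. n2.ok = 18  [S₀.val * 2 - 24]
17. n2.depth = 12  [(if S₀.fin then S₁.depth else S₁.ok) - 16]
18. n7.fin = "wx"  ["wx"]
19. n7.pre = 7  [S₀.depth - 5]
20. n8.env = -4  [terminal]
21. n7.key = 9  [A.pre + 2]
22. n7.cnt = "wx"  ["wx"]
23. n9.val = 5  [S₀.ok * 2 - 31]
24. n9.fin = true  [S₀.ok == 18]
25. n10.ok = true  [S₀.fin == true]
26. n11.fin = "kp"  ["kp"]
27. n11.pre = 18  [18]
28. n12.off = "uu"  [terminal]
29. n13.hot = "uq"  [terminal]
30. n11.key = 26  [len(e.hot) + 24]
31. n11.cnt = "uukp"  [a.off ++ A.fin]
32. n14.val = 9  [9]
33. n14.fin = false  [B.ok == false]
34. n15.hot = "pm"  [terminal]
35. n16.hot = "km"  [terminal]
36. n17.hot = "uw"  [terminal]
37. n14.ok = 28  [28]
38. n14.depth = 1  [S.val - 8]
39. n10.live = false  [S.ok > 28]
40. n18.live = false  [terminal]
41. n19.val = -8  [S₀.val - 13]
42. n19.fin = false  [S₀.val > 5]
43. n20.val = 14  [14]
44. n20.fin = false  [S₀.fin == true]
45. n21.fin = "up"  [terminal]
46. n22.env = 22  [terminal]
47. n23.env = 8  [terminal]
48. n20.ok = 8  [b₀.env * 2 - 36]
49. n20.depth = 6  [b₁.env - 2]
50. n24.hot = "wq"  [terminal]
51. n25.ok = false  [S₁.ok > 8]
52. n26.off = "xv"  [terminal]
53. n27.off = "wn"  [terminal]
54. n25.live = false  [B.ok == true]
55. n19.ok = 27  [S₁.depth + 21]
56. n19.depth = 17  [S₁.ok + 9]
57. n9.ok = 1  [S₁.depth - 16]
58. n9.depth = 17  [S₁.ok * 3 - 64]
59. n1.live = false  [B.ok == true]
60. n0.ok = 7  [S.val - 18]
61. n0.depth = 14  [S.val - 11]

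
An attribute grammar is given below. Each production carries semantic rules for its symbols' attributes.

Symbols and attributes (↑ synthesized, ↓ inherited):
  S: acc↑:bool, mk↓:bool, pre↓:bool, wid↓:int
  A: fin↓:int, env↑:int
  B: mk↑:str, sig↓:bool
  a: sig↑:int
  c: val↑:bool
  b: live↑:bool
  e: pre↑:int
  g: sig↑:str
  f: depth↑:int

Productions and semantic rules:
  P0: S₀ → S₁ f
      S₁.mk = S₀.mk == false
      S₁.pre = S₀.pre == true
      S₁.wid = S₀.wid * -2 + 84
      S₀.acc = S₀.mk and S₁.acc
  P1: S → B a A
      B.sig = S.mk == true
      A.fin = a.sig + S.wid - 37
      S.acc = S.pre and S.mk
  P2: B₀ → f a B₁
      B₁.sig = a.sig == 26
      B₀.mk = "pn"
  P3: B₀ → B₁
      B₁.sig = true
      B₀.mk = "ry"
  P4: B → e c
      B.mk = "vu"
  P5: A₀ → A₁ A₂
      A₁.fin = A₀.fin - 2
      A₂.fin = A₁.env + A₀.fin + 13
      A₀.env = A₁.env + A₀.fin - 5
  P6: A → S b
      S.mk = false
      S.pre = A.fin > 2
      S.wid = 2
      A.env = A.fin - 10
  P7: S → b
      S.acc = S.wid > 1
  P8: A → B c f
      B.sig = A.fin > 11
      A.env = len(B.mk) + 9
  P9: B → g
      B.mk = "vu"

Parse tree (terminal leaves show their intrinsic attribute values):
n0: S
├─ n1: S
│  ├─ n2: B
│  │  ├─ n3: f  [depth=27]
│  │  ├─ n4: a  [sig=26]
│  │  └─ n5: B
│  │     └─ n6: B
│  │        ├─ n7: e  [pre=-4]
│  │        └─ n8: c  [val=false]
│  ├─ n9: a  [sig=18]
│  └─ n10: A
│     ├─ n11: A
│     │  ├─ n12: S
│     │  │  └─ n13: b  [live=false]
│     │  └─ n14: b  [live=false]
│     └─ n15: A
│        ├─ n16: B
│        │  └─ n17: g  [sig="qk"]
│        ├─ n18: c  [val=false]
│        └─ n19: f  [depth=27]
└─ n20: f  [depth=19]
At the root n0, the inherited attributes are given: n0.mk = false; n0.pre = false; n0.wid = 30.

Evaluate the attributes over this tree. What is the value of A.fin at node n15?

11

1. n0.mk = false  [given at root]
2. n0.pre = false  [given at root]
3. n0.wid = 30  [given at root]
4. n1.mk = true  [S₀.mk == false]
5. n1.pre = false  [S₀.pre == true]
6. n1.wid = 24  [S₀.wid * -2 + 84]
7. n2.sig = true  [S.mk == true]
8. n3.depth = 27  [terminal]
9. n4.sig = 26  [terminal]
10. n5.sig = true  [a.sig == 26]
11. n6.sig = true  [true]
12. n7.pre = -4  [terminal]
13. n8.val = false  [terminal]
14. n6.mk = "vu"  ["vu"]
15. n5.mk = "ry"  ["ry"]
16. n2.mk = "pn"  ["pn"]
17. n9.sig = 18  [terminal]
18. n10.fin = 5  [a.sig + S.wid - 37]
19. n11.fin = 3  [A₀.fin - 2]
20. n12.mk = false  [false]
21. n12.pre = true  [A.fin > 2]
22. n12.wid = 2  [2]
23. n13.live = false  [terminal]
24. n12.acc = true  [S.wid > 1]
25. n14.live = false  [terminal]
26. n11.env = -7  [A.fin - 10]
27. n15.fin = 11  [A₁.env + A₀.fin + 13]
28. n16.sig = false  [A.fin > 11]
29. n17.sig = "qk"  [terminal]
30. n16.mk = "vu"  ["vu"]
31. n18.val = false  [terminal]
32. n19.depth = 27  [terminal]
33. n15.env = 11  [len(B.mk) + 9]
34. n10.env = -7  [A₁.env + A₀.fin - 5]
35. n1.acc = false  [S.pre and S.mk]
36. n20.depth = 19  [terminal]
37. n0.acc = false  [S₀.mk and S₁.acc]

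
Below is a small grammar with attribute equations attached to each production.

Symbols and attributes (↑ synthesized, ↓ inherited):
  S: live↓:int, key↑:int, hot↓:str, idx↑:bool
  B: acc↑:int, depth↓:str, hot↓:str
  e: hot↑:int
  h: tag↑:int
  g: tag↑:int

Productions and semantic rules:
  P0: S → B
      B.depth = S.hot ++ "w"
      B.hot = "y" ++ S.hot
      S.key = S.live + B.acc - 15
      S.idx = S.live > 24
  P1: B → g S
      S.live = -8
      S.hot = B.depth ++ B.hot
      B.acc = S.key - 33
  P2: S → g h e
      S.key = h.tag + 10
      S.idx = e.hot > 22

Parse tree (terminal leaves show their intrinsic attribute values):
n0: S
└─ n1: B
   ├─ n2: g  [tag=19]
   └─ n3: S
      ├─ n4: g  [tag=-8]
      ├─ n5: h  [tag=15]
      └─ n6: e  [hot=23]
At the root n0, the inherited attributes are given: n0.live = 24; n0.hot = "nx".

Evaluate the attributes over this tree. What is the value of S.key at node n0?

1

1. n0.live = 24  [given at root]
2. n0.hot = "nx"  [given at root]
3. n1.depth = "nxw"  [S.hot ++ "w"]
4. n1.hot = "ynx"  ["y" ++ S.hot]
5. n2.tag = 19  [terminal]
6. n3.live = -8  [-8]
7. n3.hot = "nxwynx"  [B.depth ++ B.hot]
8. n4.tag = -8  [terminal]
9. n5.tag = 15  [terminal]
10. n6.hot = 23  [terminal]
11. n3.key = 25  [h.tag + 10]
12. n3.idx = true  [e.hot > 22]
13. n1.acc = -8  [S.key - 33]
14. n0.key = 1  [S.live + B.acc - 15]
15. n0.idx = false  [S.live > 24]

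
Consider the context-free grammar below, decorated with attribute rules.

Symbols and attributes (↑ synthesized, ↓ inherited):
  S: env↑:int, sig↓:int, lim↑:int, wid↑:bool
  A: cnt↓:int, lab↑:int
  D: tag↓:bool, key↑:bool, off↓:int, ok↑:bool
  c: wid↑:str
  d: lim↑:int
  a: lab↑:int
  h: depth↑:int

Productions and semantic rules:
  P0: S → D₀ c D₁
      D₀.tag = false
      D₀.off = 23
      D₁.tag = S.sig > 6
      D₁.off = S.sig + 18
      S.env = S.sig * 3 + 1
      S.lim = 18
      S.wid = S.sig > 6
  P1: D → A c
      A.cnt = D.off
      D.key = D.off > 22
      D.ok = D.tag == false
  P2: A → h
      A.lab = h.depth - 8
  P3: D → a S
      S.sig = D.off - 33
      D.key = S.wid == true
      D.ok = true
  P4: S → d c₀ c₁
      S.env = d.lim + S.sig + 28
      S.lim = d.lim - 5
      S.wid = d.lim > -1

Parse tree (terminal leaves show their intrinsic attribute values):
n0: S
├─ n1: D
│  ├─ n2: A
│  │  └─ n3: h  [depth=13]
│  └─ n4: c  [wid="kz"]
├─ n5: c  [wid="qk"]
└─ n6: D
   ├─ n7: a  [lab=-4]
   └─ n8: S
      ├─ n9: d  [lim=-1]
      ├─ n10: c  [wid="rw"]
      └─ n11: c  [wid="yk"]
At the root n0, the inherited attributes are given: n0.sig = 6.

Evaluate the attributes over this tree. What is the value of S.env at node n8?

18

1. n0.sig = 6  [given at root]
2. n1.tag = false  [false]
3. n1.off = 23  [23]
4. n2.cnt = 23  [D.off]
5. n3.depth = 13  [terminal]
6. n2.lab = 5  [h.depth - 8]
7. n4.wid = "kz"  [terminal]
8. n1.key = true  [D.off > 22]
9. n1.ok = true  [D.tag == false]
10. n5.wid = "qk"  [terminal]
11. n6.tag = false  [S.sig > 6]
12. n6.off = 24  [S.sig + 18]
13. n7.lab = -4  [terminal]
14. n8.sig = -9  [D.off - 33]
15. n9.lim = -1  [terminal]
16. n10.wid = "rw"  [terminal]
17. n11.wid = "yk"  [terminal]
18. n8.env = 18  [d.lim + S.sig + 28]
19. n8.lim = -6  [d.lim - 5]
20. n8.wid = false  [d.lim > -1]
21. n6.key = false  [S.wid == true]
22. n6.ok = true  [true]
23. n0.env = 19  [S.sig * 3 + 1]
24. n0.lim = 18  [18]
25. n0.wid = false  [S.sig > 6]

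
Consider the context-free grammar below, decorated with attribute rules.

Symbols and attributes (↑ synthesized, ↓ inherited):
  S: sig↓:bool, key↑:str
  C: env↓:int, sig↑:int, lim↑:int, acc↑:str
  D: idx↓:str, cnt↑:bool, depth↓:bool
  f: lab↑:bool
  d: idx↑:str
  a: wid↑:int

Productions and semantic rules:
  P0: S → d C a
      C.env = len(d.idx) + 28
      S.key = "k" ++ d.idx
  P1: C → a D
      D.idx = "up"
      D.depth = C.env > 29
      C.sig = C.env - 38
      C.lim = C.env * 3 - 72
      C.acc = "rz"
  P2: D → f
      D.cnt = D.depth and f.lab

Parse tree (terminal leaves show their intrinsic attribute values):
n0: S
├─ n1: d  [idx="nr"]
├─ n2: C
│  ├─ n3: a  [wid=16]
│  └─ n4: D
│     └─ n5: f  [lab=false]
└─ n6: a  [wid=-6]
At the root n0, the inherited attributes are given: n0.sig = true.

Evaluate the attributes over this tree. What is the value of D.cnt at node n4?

false

1. n0.sig = true  [given at root]
2. n1.idx = "nr"  [terminal]
3. n2.env = 30  [len(d.idx) + 28]
4. n3.wid = 16  [terminal]
5. n4.idx = "up"  ["up"]
6. n4.depth = true  [C.env > 29]
7. n5.lab = false  [terminal]
8. n4.cnt = false  [D.depth and f.lab]
9. n2.sig = -8  [C.env - 38]
10. n2.lim = 18  [C.env * 3 - 72]
11. n2.acc = "rz"  ["rz"]
12. n6.wid = -6  [terminal]
13. n0.key = "knr"  ["k" ++ d.idx]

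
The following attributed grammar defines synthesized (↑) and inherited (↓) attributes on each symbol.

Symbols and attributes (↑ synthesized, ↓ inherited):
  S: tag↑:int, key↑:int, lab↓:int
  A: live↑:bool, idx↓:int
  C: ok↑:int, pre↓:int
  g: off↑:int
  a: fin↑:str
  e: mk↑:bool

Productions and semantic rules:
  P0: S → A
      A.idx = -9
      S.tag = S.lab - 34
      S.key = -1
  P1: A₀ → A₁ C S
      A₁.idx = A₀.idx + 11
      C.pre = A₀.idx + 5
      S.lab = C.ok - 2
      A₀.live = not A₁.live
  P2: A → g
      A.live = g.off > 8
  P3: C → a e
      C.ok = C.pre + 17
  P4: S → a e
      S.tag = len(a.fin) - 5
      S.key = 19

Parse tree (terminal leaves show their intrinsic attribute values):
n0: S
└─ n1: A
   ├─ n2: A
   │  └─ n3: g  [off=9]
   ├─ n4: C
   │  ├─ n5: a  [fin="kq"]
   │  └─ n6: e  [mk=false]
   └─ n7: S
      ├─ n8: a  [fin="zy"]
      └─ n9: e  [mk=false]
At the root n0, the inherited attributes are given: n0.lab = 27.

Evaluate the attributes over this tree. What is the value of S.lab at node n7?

11

1. n0.lab = 27  [given at root]
2. n1.idx = -9  [-9]
3. n2.idx = 2  [A₀.idx + 11]
4. n3.off = 9  [terminal]
5. n2.live = true  [g.off > 8]
6. n4.pre = -4  [A₀.idx + 5]
7. n5.fin = "kq"  [terminal]
8. n6.mk = false  [terminal]
9. n4.ok = 13  [C.pre + 17]
10. n7.lab = 11  [C.ok - 2]
11. n8.fin = "zy"  [terminal]
12. n9.mk = false  [terminal]
13. n7.tag = -3  [len(a.fin) - 5]
14. n7.key = 19  [19]
15. n1.live = false  [not A₁.live]
16. n0.tag = -7  [S.lab - 34]
17. n0.key = -1  [-1]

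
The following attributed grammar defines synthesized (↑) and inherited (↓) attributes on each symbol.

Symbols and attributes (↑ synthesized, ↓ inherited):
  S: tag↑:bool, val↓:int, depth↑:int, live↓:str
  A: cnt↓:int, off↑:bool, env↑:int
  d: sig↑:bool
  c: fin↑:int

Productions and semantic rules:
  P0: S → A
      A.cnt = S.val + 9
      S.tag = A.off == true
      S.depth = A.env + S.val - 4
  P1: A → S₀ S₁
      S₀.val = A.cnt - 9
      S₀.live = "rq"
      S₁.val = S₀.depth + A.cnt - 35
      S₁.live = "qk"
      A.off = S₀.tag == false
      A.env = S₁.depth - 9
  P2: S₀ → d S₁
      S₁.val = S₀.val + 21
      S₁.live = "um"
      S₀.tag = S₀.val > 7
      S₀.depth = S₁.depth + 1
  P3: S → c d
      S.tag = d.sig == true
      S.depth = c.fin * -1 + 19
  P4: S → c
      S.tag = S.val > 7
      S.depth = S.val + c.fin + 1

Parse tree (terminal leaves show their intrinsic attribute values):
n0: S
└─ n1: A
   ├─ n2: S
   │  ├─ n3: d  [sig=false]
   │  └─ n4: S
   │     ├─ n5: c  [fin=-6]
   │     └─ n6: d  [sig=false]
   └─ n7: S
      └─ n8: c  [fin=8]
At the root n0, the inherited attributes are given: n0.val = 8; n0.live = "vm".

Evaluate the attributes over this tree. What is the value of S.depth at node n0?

1. n0.val = 8  [given at root]
2. n0.live = "vm"  [given at root]
3. n1.cnt = 17  [S.val + 9]
4. n2.val = 8  [A.cnt - 9]
5. n2.live = "rq"  ["rq"]
6. n3.sig = false  [terminal]
7. n4.val = 29  [S₀.val + 21]
8. n4.live = "um"  ["um"]
9. n5.fin = -6  [terminal]
10. n6.sig = false  [terminal]
11. n4.tag = false  [d.sig == true]
12. n4.depth = 25  [c.fin * -1 + 19]
13. n2.tag = true  [S₀.val > 7]
14. n2.depth = 26  [S₁.depth + 1]
15. n7.val = 8  [S₀.depth + A.cnt - 35]
16. n7.live = "qk"  ["qk"]
17. n8.fin = 8  [terminal]
18. n7.tag = true  [S.val > 7]
19. n7.depth = 17  [S.val + c.fin + 1]
20. n1.off = false  [S₀.tag == false]
21. n1.env = 8  [S₁.depth - 9]
22. n0.tag = false  [A.off == true]
23. n0.depth = 12  [A.env + S.val - 4]

12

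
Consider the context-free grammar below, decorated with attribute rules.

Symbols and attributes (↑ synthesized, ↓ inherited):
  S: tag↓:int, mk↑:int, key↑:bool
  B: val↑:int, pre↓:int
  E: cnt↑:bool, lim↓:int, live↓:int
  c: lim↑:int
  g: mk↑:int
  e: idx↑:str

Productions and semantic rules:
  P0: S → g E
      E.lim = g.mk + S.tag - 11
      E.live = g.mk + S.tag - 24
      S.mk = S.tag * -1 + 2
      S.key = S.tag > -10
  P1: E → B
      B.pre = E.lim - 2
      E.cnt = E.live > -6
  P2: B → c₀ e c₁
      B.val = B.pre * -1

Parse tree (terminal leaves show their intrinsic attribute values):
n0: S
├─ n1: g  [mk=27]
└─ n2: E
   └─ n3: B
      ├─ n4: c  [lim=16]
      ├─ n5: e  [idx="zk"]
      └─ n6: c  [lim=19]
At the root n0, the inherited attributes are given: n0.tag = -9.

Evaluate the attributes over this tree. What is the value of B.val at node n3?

-5

1. n0.tag = -9  [given at root]
2. n1.mk = 27  [terminal]
3. n2.lim = 7  [g.mk + S.tag - 11]
4. n2.live = -6  [g.mk + S.tag - 24]
5. n3.pre = 5  [E.lim - 2]
6. n4.lim = 16  [terminal]
7. n5.idx = "zk"  [terminal]
8. n6.lim = 19  [terminal]
9. n3.val = -5  [B.pre * -1]
10. n2.cnt = false  [E.live > -6]
11. n0.mk = 11  [S.tag * -1 + 2]
12. n0.key = true  [S.tag > -10]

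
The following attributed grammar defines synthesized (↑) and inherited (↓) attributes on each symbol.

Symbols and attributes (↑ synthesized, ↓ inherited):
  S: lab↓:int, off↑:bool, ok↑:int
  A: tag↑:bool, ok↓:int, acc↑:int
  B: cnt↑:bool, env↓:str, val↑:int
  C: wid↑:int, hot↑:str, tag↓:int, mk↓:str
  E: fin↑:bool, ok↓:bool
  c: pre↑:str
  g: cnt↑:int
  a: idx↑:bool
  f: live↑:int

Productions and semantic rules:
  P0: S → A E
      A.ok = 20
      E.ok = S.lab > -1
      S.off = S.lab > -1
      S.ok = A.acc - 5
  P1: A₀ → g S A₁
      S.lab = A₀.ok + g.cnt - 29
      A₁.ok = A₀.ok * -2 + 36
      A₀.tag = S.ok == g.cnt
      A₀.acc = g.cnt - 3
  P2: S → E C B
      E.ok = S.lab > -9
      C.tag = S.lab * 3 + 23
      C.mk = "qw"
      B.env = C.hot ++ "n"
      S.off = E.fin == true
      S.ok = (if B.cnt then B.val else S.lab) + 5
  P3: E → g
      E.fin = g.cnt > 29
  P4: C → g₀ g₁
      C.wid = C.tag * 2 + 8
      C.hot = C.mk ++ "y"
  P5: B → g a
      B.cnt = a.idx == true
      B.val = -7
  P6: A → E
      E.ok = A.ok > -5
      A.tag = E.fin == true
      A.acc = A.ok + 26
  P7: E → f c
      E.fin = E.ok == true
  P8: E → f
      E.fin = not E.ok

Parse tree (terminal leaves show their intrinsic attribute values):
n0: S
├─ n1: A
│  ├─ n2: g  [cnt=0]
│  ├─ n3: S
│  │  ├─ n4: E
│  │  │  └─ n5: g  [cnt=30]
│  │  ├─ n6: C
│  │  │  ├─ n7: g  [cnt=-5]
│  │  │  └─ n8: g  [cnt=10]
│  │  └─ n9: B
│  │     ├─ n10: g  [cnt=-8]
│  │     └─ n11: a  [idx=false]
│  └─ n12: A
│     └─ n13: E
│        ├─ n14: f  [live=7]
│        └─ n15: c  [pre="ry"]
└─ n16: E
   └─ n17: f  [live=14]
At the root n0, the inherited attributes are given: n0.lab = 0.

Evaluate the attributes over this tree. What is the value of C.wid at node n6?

1. n0.lab = 0  [given at root]
2. n1.ok = 20  [20]
3. n2.cnt = 0  [terminal]
4. n3.lab = -9  [A₀.ok + g.cnt - 29]
5. n4.ok = false  [S.lab > -9]
6. n5.cnt = 30  [terminal]
7. n4.fin = true  [g.cnt > 29]
8. n6.tag = -4  [S.lab * 3 + 23]
9. n6.mk = "qw"  ["qw"]
10. n7.cnt = -5  [terminal]
11. n8.cnt = 10  [terminal]
12. n6.wid = 0  [C.tag * 2 + 8]
13. n6.hot = "qwy"  [C.mk ++ "y"]
14. n9.env = "qwyn"  [C.hot ++ "n"]
15. n10.cnt = -8  [terminal]
16. n11.idx = false  [terminal]
17. n9.cnt = false  [a.idx == true]
18. n9.val = -7  [-7]
19. n3.off = true  [E.fin == true]
20. n3.ok = -4  [(if B.cnt then B.val else S.lab) + 5]
21. n12.ok = -4  [A₀.ok * -2 + 36]
22. n13.ok = true  [A.ok > -5]
23. n14.live = 7  [terminal]
24. n15.pre = "ry"  [terminal]
25. n13.fin = true  [E.ok == true]
26. n12.tag = true  [E.fin == true]
27. n12.acc = 22  [A.ok + 26]
28. n1.tag = false  [S.ok == g.cnt]
29. n1.acc = -3  [g.cnt - 3]
30. n16.ok = true  [S.lab > -1]
31. n17.live = 14  [terminal]
32. n16.fin = false  [not E.ok]
33. n0.off = true  [S.lab > -1]
34. n0.ok = -8  [A.acc - 5]

0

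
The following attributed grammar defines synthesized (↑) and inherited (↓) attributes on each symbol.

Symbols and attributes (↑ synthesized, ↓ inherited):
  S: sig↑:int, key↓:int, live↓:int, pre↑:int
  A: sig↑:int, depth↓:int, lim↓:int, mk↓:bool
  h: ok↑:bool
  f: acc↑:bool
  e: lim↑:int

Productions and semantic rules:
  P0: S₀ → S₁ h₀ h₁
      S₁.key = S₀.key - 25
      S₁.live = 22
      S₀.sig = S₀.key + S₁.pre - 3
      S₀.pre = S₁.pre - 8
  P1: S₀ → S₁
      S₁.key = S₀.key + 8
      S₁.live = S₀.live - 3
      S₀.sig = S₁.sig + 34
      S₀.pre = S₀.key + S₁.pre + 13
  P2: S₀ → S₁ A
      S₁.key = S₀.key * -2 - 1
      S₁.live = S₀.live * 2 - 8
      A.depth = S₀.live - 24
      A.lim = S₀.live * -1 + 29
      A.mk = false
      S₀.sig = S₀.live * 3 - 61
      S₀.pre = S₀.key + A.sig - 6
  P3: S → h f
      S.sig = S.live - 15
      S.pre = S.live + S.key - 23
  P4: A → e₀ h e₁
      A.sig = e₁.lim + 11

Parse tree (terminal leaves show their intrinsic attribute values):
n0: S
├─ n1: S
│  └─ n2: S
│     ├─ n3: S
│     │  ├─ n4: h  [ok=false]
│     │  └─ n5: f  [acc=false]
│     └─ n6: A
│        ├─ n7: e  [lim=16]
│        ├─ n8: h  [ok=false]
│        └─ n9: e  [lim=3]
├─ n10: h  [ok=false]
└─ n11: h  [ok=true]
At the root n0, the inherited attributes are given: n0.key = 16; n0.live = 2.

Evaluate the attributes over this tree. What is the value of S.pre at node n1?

11

1. n0.key = 16  [given at root]
2. n0.live = 2  [given at root]
3. n1.key = -9  [S₀.key - 25]
4. n1.live = 22  [22]
5. n2.key = -1  [S₀.key + 8]
6. n2.live = 19  [S₀.live - 3]
7. n3.key = 1  [S₀.key * -2 - 1]
8. n3.live = 30  [S₀.live * 2 - 8]
9. n4.ok = false  [terminal]
10. n5.acc = false  [terminal]
11. n3.sig = 15  [S.live - 15]
12. n3.pre = 8  [S.live + S.key - 23]
13. n6.depth = -5  [S₀.live - 24]
14. n6.lim = 10  [S₀.live * -1 + 29]
15. n6.mk = false  [false]
16. n7.lim = 16  [terminal]
17. n8.ok = false  [terminal]
18. n9.lim = 3  [terminal]
19. n6.sig = 14  [e₁.lim + 11]
20. n2.sig = -4  [S₀.live * 3 - 61]
21. n2.pre = 7  [S₀.key + A.sig - 6]
22. n1.sig = 30  [S₁.sig + 34]
23. n1.pre = 11  [S₀.key + S₁.pre + 13]
24. n10.ok = false  [terminal]
25. n11.ok = true  [terminal]
26. n0.sig = 24  [S₀.key + S₁.pre - 3]
27. n0.pre = 3  [S₁.pre - 8]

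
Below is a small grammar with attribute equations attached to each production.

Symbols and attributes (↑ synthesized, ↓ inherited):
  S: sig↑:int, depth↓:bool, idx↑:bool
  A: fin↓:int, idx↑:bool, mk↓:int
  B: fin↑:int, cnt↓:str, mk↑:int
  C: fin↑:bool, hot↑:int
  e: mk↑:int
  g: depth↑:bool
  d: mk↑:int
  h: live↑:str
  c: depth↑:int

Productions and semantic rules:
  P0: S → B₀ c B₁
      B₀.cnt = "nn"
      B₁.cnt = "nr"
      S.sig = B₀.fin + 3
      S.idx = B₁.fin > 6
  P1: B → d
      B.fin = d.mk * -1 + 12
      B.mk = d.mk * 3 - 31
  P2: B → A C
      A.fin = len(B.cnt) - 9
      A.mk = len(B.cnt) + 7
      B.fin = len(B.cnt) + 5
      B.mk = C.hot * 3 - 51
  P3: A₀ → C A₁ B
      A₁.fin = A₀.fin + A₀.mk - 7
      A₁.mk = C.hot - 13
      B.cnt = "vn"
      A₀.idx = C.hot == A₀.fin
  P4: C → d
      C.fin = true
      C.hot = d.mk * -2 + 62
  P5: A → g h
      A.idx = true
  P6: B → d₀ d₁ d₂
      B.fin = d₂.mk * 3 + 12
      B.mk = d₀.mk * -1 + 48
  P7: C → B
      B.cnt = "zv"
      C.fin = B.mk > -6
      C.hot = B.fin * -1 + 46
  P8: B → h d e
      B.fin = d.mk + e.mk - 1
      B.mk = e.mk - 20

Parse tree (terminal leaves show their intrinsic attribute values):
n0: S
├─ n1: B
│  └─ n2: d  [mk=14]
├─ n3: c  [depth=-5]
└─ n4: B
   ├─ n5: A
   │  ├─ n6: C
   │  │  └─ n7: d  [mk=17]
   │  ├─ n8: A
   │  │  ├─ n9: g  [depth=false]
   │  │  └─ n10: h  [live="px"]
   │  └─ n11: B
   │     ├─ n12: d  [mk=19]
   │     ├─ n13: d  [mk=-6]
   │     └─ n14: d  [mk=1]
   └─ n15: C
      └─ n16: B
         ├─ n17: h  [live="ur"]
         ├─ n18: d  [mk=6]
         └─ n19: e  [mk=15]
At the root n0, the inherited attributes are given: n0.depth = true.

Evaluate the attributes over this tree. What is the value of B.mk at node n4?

27

1. n0.depth = true  [given at root]
2. n1.cnt = "nn"  ["nn"]
3. n2.mk = 14  [terminal]
4. n1.fin = -2  [d.mk * -1 + 12]
5. n1.mk = 11  [d.mk * 3 - 31]
6. n3.depth = -5  [terminal]
7. n4.cnt = "nr"  ["nr"]
8. n5.fin = -7  [len(B.cnt) - 9]
9. n5.mk = 9  [len(B.cnt) + 7]
10. n7.mk = 17  [terminal]
11. n6.fin = true  [true]
12. n6.hot = 28  [d.mk * -2 + 62]
13. n8.fin = -5  [A₀.fin + A₀.mk - 7]
14. n8.mk = 15  [C.hot - 13]
15. n9.depth = false  [terminal]
16. n10.live = "px"  [terminal]
17. n8.idx = true  [true]
18. n11.cnt = "vn"  ["vn"]
19. n12.mk = 19  [terminal]
20. n13.mk = -6  [terminal]
21. n14.mk = 1  [terminal]
22. n11.fin = 15  [d₂.mk * 3 + 12]
23. n11.mk = 29  [d₀.mk * -1 + 48]
24. n5.idx = false  [C.hot == A₀.fin]
25. n16.cnt = "zv"  ["zv"]
26. n17.live = "ur"  [terminal]
27. n18.mk = 6  [terminal]
28. n19.mk = 15  [terminal]
29. n16.fin = 20  [d.mk + e.mk - 1]
30. n16.mk = -5  [e.mk - 20]
31. n15.fin = true  [B.mk > -6]
32. n15.hot = 26  [B.fin * -1 + 46]
33. n4.fin = 7  [len(B.cnt) + 5]
34. n4.mk = 27  [C.hot * 3 - 51]
35. n0.sig = 1  [B₀.fin + 3]
36. n0.idx = true  [B₁.fin > 6]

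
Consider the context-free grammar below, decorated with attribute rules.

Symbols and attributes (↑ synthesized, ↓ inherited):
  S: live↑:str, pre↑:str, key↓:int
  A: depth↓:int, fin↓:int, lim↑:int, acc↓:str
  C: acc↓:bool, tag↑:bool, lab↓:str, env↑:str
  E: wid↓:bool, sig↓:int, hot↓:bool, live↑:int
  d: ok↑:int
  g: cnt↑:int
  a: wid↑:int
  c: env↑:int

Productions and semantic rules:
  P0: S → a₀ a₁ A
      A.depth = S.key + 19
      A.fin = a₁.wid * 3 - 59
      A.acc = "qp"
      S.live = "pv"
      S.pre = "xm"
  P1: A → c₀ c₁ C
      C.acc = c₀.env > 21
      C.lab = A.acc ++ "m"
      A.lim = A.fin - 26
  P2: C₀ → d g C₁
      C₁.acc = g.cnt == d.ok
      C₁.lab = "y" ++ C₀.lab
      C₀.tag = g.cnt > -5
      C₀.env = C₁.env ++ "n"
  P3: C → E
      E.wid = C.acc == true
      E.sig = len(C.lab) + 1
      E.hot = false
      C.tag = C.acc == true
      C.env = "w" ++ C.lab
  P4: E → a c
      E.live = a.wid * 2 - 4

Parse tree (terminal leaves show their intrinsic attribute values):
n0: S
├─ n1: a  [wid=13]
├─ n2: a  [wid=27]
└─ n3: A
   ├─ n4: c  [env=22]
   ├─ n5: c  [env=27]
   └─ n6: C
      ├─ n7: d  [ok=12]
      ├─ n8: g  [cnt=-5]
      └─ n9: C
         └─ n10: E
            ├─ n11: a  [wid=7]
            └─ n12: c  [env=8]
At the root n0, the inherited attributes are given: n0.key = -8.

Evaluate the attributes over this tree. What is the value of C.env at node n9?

"wyqpm"

1. n0.key = -8  [given at root]
2. n1.wid = 13  [terminal]
3. n2.wid = 27  [terminal]
4. n3.depth = 11  [S.key + 19]
5. n3.fin = 22  [a₁.wid * 3 - 59]
6. n3.acc = "qp"  ["qp"]
7. n4.env = 22  [terminal]
8. n5.env = 27  [terminal]
9. n6.acc = true  [c₀.env > 21]
10. n6.lab = "qpm"  [A.acc ++ "m"]
11. n7.ok = 12  [terminal]
12. n8.cnt = -5  [terminal]
13. n9.acc = false  [g.cnt == d.ok]
14. n9.lab = "yqpm"  ["y" ++ C₀.lab]
15. n10.wid = false  [C.acc == true]
16. n10.sig = 5  [len(C.lab) + 1]
17. n10.hot = false  [false]
18. n11.wid = 7  [terminal]
19. n12.env = 8  [terminal]
20. n10.live = 10  [a.wid * 2 - 4]
21. n9.tag = false  [C.acc == true]
22. n9.env = "wyqpm"  ["w" ++ C.lab]
23. n6.tag = false  [g.cnt > -5]
24. n6.env = "wyqpmn"  [C₁.env ++ "n"]
25. n3.lim = -4  [A.fin - 26]
26. n0.live = "pv"  ["pv"]
27. n0.pre = "xm"  ["xm"]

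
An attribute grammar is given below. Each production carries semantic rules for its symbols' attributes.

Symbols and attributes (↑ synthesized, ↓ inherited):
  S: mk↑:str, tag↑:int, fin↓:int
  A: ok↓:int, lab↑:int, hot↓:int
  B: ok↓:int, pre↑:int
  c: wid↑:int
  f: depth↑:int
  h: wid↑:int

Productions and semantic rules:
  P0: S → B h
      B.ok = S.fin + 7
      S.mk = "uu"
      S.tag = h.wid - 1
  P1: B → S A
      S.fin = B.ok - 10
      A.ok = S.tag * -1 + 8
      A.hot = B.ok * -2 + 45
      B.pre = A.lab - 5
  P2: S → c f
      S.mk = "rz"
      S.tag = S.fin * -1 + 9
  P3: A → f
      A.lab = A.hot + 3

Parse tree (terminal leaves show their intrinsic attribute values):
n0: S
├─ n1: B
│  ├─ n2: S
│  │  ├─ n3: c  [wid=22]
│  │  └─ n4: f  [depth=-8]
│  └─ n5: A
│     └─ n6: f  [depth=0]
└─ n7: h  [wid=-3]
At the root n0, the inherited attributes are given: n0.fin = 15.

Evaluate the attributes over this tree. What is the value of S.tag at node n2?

1. n0.fin = 15  [given at root]
2. n1.ok = 22  [S.fin + 7]
3. n2.fin = 12  [B.ok - 10]
4. n3.wid = 22  [terminal]
5. n4.depth = -8  [terminal]
6. n2.mk = "rz"  ["rz"]
7. n2.tag = -3  [S.fin * -1 + 9]
8. n5.ok = 11  [S.tag * -1 + 8]
9. n5.hot = 1  [B.ok * -2 + 45]
10. n6.depth = 0  [terminal]
11. n5.lab = 4  [A.hot + 3]
12. n1.pre = -1  [A.lab - 5]
13. n7.wid = -3  [terminal]
14. n0.mk = "uu"  ["uu"]
15. n0.tag = -4  [h.wid - 1]

-3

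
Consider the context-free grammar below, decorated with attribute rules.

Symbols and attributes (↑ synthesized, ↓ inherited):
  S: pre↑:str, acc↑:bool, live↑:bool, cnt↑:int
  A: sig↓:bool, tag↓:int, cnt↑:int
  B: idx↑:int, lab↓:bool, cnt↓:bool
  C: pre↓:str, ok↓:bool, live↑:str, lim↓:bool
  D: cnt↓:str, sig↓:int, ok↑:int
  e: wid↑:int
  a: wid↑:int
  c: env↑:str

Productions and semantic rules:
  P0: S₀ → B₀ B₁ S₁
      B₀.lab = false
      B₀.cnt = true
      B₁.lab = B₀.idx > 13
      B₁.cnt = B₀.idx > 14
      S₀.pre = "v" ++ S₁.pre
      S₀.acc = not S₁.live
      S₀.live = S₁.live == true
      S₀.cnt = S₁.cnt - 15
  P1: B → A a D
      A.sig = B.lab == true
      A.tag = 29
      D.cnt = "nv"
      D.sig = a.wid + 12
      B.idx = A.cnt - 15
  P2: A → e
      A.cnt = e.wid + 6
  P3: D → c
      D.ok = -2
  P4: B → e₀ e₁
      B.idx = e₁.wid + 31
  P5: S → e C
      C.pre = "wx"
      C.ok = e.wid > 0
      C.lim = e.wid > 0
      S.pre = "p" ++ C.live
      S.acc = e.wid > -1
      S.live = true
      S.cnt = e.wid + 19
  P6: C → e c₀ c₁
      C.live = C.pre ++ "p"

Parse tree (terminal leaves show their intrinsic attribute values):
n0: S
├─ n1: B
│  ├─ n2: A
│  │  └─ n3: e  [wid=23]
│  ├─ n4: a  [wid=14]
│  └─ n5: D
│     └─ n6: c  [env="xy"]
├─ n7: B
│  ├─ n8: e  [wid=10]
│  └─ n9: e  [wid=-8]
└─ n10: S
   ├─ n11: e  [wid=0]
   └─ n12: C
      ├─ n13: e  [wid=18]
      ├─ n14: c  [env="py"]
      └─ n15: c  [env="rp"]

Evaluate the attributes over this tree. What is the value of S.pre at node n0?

"vpwxp"

1. n1.lab = false  [false]
2. n1.cnt = true  [true]
3. n2.sig = false  [B.lab == true]
4. n2.tag = 29  [29]
5. n3.wid = 23  [terminal]
6. n2.cnt = 29  [e.wid + 6]
7. n4.wid = 14  [terminal]
8. n5.cnt = "nv"  ["nv"]
9. n5.sig = 26  [a.wid + 12]
10. n6.env = "xy"  [terminal]
11. n5.ok = -2  [-2]
12. n1.idx = 14  [A.cnt - 15]
13. n7.lab = true  [B₀.idx > 13]
14. n7.cnt = false  [B₀.idx > 14]
15. n8.wid = 10  [terminal]
16. n9.wid = -8  [terminal]
17. n7.idx = 23  [e₁.wid + 31]
18. n11.wid = 0  [terminal]
19. n12.pre = "wx"  ["wx"]
20. n12.ok = false  [e.wid > 0]
21. n12.lim = false  [e.wid > 0]
22. n13.wid = 18  [terminal]
23. n14.env = "py"  [terminal]
24. n15.env = "rp"  [terminal]
25. n12.live = "wxp"  [C.pre ++ "p"]
26. n10.pre = "pwxp"  ["p" ++ C.live]
27. n10.acc = true  [e.wid > -1]
28. n10.live = true  [true]
29. n10.cnt = 19  [e.wid + 19]
30. n0.pre = "vpwxp"  ["v" ++ S₁.pre]
31. n0.acc = false  [not S₁.live]
32. n0.live = true  [S₁.live == true]
33. n0.cnt = 4  [S₁.cnt - 15]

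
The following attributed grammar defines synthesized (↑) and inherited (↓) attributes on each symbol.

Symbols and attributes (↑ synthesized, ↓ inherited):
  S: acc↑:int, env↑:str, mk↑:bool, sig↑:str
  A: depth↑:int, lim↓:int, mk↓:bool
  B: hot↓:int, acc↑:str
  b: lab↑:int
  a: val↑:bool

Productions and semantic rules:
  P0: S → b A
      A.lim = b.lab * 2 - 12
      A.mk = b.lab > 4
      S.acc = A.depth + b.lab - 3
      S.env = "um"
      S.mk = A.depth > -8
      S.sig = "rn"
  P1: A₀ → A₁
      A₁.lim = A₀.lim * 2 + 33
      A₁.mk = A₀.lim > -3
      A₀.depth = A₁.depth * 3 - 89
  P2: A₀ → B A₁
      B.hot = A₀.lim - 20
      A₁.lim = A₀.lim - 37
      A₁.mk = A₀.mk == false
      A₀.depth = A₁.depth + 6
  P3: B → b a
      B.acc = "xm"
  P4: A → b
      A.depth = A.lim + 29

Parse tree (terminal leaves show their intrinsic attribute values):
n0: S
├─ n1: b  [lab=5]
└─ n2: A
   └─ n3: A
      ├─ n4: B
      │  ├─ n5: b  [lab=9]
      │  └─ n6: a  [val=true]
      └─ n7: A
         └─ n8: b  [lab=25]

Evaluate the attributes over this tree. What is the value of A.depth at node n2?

-8

1. n1.lab = 5  [terminal]
2. n2.lim = -2  [b.lab * 2 - 12]
3. n2.mk = true  [b.lab > 4]
4. n3.lim = 29  [A₀.lim * 2 + 33]
5. n3.mk = true  [A₀.lim > -3]
6. n4.hot = 9  [A₀.lim - 20]
7. n5.lab = 9  [terminal]
8. n6.val = true  [terminal]
9. n4.acc = "xm"  ["xm"]
10. n7.lim = -8  [A₀.lim - 37]
11. n7.mk = false  [A₀.mk == false]
12. n8.lab = 25  [terminal]
13. n7.depth = 21  [A.lim + 29]
14. n3.depth = 27  [A₁.depth + 6]
15. n2.depth = -8  [A₁.depth * 3 - 89]
16. n0.acc = -6  [A.depth + b.lab - 3]
17. n0.env = "um"  ["um"]
18. n0.mk = false  [A.depth > -8]
19. n0.sig = "rn"  ["rn"]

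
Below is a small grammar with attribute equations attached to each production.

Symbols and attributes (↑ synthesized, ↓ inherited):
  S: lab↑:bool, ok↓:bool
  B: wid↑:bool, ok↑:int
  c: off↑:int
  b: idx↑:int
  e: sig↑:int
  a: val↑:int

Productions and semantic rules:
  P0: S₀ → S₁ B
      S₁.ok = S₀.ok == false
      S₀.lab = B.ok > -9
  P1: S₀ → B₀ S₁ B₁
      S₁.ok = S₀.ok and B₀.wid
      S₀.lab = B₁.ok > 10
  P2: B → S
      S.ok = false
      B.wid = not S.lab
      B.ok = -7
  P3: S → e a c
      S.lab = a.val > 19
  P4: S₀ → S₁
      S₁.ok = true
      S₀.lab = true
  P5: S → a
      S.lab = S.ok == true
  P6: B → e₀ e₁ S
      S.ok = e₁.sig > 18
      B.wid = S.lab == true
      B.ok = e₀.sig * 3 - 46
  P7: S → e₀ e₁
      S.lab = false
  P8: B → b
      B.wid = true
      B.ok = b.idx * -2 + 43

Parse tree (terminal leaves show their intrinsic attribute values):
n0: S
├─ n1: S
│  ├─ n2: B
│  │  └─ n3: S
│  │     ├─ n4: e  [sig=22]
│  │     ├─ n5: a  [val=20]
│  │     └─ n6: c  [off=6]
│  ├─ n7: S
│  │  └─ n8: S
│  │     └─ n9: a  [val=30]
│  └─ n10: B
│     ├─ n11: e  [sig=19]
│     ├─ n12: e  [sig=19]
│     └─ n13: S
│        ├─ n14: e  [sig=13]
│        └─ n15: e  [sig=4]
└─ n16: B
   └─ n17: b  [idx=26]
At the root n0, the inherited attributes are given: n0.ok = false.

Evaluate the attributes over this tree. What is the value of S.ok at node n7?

false

1. n0.ok = false  [given at root]
2. n1.ok = true  [S₀.ok == false]
3. n3.ok = false  [false]
4. n4.sig = 22  [terminal]
5. n5.val = 20  [terminal]
6. n6.off = 6  [terminal]
7. n3.lab = true  [a.val > 19]
8. n2.wid = false  [not S.lab]
9. n2.ok = -7  [-7]
10. n7.ok = false  [S₀.ok and B₀.wid]
11. n8.ok = true  [true]
12. n9.val = 30  [terminal]
13. n8.lab = true  [S.ok == true]
14. n7.lab = true  [true]
15. n11.sig = 19  [terminal]
16. n12.sig = 19  [terminal]
17. n13.ok = true  [e₁.sig > 18]
18. n14.sig = 13  [terminal]
19. n15.sig = 4  [terminal]
20. n13.lab = false  [false]
21. n10.wid = false  [S.lab == true]
22. n10.ok = 11  [e₀.sig * 3 - 46]
23. n1.lab = true  [B₁.ok > 10]
24. n17.idx = 26  [terminal]
25. n16.wid = true  [true]
26. n16.ok = -9  [b.idx * -2 + 43]
27. n0.lab = false  [B.ok > -9]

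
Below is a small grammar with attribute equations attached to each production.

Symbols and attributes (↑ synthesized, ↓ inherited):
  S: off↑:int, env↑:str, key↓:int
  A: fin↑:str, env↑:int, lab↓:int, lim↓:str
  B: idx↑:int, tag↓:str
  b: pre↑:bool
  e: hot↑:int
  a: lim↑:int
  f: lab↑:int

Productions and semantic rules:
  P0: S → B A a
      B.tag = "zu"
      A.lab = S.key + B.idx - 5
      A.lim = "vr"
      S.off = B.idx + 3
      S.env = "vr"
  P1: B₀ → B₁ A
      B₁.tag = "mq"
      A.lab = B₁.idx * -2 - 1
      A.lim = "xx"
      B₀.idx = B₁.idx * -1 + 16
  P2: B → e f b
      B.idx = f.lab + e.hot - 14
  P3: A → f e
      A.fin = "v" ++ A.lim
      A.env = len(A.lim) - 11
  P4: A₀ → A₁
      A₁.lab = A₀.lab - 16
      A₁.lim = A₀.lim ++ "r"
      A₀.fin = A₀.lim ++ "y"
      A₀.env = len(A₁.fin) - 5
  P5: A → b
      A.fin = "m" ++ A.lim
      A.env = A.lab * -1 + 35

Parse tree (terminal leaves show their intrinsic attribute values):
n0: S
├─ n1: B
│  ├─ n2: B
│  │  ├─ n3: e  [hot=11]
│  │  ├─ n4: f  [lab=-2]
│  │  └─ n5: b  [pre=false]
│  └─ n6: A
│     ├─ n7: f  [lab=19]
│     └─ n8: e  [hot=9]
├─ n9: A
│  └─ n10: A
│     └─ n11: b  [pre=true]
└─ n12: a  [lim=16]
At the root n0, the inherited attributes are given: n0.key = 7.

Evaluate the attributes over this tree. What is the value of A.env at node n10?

1. n0.key = 7  [given at root]
2. n1.tag = "zu"  ["zu"]
3. n2.tag = "mq"  ["mq"]
4. n3.hot = 11  [terminal]
5. n4.lab = -2  [terminal]
6. n5.pre = false  [terminal]
7. n2.idx = -5  [f.lab + e.hot - 14]
8. n6.lab = 9  [B₁.idx * -2 - 1]
9. n6.lim = "xx"  ["xx"]
10. n7.lab = 19  [terminal]
11. n8.hot = 9  [terminal]
12. n6.fin = "vxx"  ["v" ++ A.lim]
13. n6.env = -9  [len(A.lim) - 11]
14. n1.idx = 21  [B₁.idx * -1 + 16]
15. n9.lab = 23  [S.key + B.idx - 5]
16. n9.lim = "vr"  ["vr"]
17. n10.lab = 7  [A₀.lab - 16]
18. n10.lim = "vrr"  [A₀.lim ++ "r"]
19. n11.pre = true  [terminal]
20. n10.fin = "mvrr"  ["m" ++ A.lim]
21. n10.env = 28  [A.lab * -1 + 35]
22. n9.fin = "vry"  [A₀.lim ++ "y"]
23. n9.env = -1  [len(A₁.fin) - 5]
24. n12.lim = 16  [terminal]
25. n0.off = 24  [B.idx + 3]
26. n0.env = "vr"  ["vr"]

28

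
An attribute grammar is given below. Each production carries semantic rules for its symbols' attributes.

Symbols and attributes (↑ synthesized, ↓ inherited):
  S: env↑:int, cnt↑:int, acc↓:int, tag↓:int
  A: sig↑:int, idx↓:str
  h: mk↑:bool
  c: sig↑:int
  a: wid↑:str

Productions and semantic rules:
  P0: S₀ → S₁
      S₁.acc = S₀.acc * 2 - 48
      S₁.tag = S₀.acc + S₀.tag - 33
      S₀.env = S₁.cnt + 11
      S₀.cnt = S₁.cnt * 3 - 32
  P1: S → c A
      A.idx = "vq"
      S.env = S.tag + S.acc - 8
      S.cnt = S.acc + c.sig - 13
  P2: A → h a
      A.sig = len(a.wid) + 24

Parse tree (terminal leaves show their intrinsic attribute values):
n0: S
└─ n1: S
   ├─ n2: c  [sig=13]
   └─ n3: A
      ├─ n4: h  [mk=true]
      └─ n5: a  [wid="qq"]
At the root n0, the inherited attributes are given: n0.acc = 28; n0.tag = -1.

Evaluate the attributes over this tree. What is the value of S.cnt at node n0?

-8

1. n0.acc = 28  [given at root]
2. n0.tag = -1  [given at root]
3. n1.acc = 8  [S₀.acc * 2 - 48]
4. n1.tag = -6  [S₀.acc + S₀.tag - 33]
5. n2.sig = 13  [terminal]
6. n3.idx = "vq"  ["vq"]
7. n4.mk = true  [terminal]
8. n5.wid = "qq"  [terminal]
9. n3.sig = 26  [len(a.wid) + 24]
10. n1.env = -6  [S.tag + S.acc - 8]
11. n1.cnt = 8  [S.acc + c.sig - 13]
12. n0.env = 19  [S₁.cnt + 11]
13. n0.cnt = -8  [S₁.cnt * 3 - 32]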